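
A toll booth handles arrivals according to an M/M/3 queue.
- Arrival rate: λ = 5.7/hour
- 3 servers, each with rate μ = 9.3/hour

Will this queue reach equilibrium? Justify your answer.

Stability requires ρ = λ/(cμ) < 1
ρ = 5.7/(3 × 9.3) = 5.7/27.90 = 0.2043
Since 0.2043 < 1, the system is STABLE.
The servers are busy 20.43% of the time.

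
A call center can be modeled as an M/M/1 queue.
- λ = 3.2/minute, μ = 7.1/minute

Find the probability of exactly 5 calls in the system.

ρ = λ/μ = 3.2/7.1 = 0.4507
P(n) = (1-ρ)ρⁿ
P(5) = (1-0.4507) × 0.4507^5
P(5) = 0.5493 × 0.01860
P(5) = 0.01022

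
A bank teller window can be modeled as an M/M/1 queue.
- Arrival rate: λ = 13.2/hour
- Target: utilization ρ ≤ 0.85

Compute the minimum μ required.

ρ = λ/μ, so μ = λ/ρ
μ ≥ 13.2/0.85 = 15.5294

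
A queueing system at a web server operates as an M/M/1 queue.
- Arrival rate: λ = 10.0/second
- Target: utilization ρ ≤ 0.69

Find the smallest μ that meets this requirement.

ρ = λ/μ, so μ = λ/ρ
μ ≥ 10.0/0.69 = 14.4928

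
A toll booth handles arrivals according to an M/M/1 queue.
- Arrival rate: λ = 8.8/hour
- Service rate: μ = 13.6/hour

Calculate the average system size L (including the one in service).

ρ = λ/μ = 8.8/13.6 = 0.6471
For M/M/1: L = λ/(μ-λ)
L = 8.8/(13.6-8.8) = 8.8/4.80
L = 1.8333 vehicles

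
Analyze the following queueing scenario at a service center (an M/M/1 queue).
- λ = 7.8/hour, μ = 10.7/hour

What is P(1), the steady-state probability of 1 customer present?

ρ = λ/μ = 7.8/10.7 = 0.7290
P(n) = (1-ρ)ρⁿ
P(1) = (1-0.7290) × 0.7290^1
P(1) = 0.2710 × 0.7290
P(1) = 0.1976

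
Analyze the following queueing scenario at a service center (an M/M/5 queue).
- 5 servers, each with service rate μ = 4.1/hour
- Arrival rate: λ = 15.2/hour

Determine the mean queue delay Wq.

Traffic intensity: ρ = λ/(cμ) = 15.2/(5×4.1) = 0.7415
Since ρ = 0.7415 < 1, system is stable.
Offered load a = λ/μ = cρ = 15.2/4.1 = 3.7073
P₀ = [ Σₙ₌₀^4 aⁿ/n! + a^5/(5!(1-ρ)) ]⁻¹
Σ = a^0/0! + a^1/1! + a^2/2! + a^3/3! + a^4/4! = 1.00000 + 3.70732 + 6.87210 + 8.49235 + 7.87096 = 27.9427
a^5/(5!(1-ρ)) = 700.3234/(120 × 0.258537) = 22.5733
P₀ = 1/(27.9427 + 22.5733) = 0.01980
Lq = P₀·a^5·ρ / (5!(1-ρ)²) = 0.0197957 × 700.3234 × 0.741463 / (120 × 0.0668412) = 1.2815
Wq = Lq/λ = 1.2815/15.2 = 0.08431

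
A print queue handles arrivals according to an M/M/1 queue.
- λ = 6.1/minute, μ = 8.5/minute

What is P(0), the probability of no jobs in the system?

ρ = λ/μ = 6.1/8.5 = 0.7176
P(0) = 1 - ρ = 1 - 0.7176 = 0.2824
The server is idle 28.24% of the time.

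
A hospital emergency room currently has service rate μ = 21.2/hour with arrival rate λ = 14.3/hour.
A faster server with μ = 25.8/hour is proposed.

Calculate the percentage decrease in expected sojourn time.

System 1: ρ₁ = 14.3/21.2 = 0.6745, W₁ = 1/(21.2-14.3) = 0.14493
System 2: ρ₂ = 14.3/25.8 = 0.5543, W₂ = 1/(25.8-14.3) = 0.086957
Improvement: (W₁-W₂)/W₁ = (0.14493-0.086957)/0.14493 = 40.00%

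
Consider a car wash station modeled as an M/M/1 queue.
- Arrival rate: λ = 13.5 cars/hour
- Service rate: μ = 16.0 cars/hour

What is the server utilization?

Server utilization: ρ = λ/μ
ρ = 13.5/16.0 = 0.8438
The server is busy 84.38% of the time.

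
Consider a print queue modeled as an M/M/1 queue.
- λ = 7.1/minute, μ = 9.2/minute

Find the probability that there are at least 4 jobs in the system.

ρ = λ/μ = 7.1/9.2 = 0.77174
P(N ≥ n) = ρⁿ
P(N ≥ 4) = 0.77174^4
P(N ≥ 4) = 0.3547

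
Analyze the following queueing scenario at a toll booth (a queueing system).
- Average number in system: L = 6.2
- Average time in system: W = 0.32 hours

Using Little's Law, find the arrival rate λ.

Little's Law: L = λW, so λ = L/W
λ = 6.2/0.32 = 19.3750 vehicles/hour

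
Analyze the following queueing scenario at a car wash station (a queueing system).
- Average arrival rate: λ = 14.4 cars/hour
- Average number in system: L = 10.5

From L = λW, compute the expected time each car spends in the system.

Little's Law: L = λW, so W = L/λ
W = 10.5/14.4 = 0.7292 hours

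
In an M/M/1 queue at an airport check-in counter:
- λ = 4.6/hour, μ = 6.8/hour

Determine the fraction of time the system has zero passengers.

ρ = λ/μ = 4.6/6.8 = 0.6765
P(0) = 1 - ρ = 1 - 0.6765 = 0.3235
The server is idle 32.35% of the time.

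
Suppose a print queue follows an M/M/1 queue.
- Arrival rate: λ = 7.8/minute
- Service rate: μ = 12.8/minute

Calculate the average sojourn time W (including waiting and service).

First, compute utilization: ρ = λ/μ = 7.8/12.8 = 0.6094
For M/M/1: W = 1/(μ-λ)
W = 1/(12.8-7.8) = 1/5.00
W = 0.2000 minutes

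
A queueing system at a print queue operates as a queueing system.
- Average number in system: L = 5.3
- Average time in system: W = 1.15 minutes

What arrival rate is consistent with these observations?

Little's Law: L = λW, so λ = L/W
λ = 5.3/1.15 = 4.6087 jobs/minute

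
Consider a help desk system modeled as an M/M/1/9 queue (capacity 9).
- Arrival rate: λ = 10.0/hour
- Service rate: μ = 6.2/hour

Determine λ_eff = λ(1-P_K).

ρ = λ/μ = 10.0/6.2 = 1.6129
P₀ = (1-ρ)/(1-ρ^(K+1)) = (1-1.6129)/(1-1.6129^10) = -0.6129/-118.1446 = 0.005188
P_K = P₀×ρ^K = 0.005188 × 1.6129^9 = 0.005188 × 73.8698 = 0.3832
λ_eff = λ(1-P_K) = 10.0 × (1 - 0.38322) = 10.0 × 0.61678 = 6.1678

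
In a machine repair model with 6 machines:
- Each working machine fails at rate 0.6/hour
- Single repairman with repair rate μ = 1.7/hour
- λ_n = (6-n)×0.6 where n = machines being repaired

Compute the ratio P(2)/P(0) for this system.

P(2)/P(0) = ∏_{i=0}^{2-1} λ_i/μ_{i+1}
= (6-0)×0.6/1.7 × (6-1)×0.6/1.7
= 3.7370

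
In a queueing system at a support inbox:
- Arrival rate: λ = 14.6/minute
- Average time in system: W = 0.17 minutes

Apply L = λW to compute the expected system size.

Little's Law: L = λW
L = 14.6 × 0.17 = 2.4820 emails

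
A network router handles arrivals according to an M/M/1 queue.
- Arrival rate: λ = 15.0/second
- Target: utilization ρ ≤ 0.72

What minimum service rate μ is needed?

ρ = λ/μ, so μ = λ/ρ
μ ≥ 15.0/0.72 = 20.8333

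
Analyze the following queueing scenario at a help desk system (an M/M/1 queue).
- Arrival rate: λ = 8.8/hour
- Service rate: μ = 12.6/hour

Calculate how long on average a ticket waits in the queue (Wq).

First, compute utilization: ρ = λ/μ = 8.8/12.6 = 0.6984
For M/M/1: Wq = λ/(μ(μ-λ))
Wq = 8.8/(12.6 × (12.6-8.8))
Wq = 8.8/(12.6 × 3.80)
Wq = 0.1838 hours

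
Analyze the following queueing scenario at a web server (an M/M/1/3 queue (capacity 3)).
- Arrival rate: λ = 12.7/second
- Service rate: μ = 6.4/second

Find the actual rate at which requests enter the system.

ρ = λ/μ = 12.7/6.4 = 1.9844
P₀ = (1-ρ)/(1-ρ^(K+1)) = (1-1.9844)/(1-1.9844^4) = -0.9844/-14.5066 = 0.06786
P_K = P₀×ρ^K = 0.06786 × 1.9844^3 = 0.06786 × 7.8143 = 0.5303
λ_eff = λ(1-P_K) = 12.7 × (1 - 0.53026) = 12.7 × 0.46974 = 5.9657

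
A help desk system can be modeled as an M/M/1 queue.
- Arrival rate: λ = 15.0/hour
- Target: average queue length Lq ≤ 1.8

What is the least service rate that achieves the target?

For M/M/1: Lq = λ²/(μ(μ-λ))
Need Lq ≤ 1.8, i.e. μ(μ-λ) ≥ λ²/1.8
μ² - 15.0μ - 225.00/1.8 ≥ 0  →  μ² - 15.0μ - 125.0000 ≥ 0
Quadratic formula (positive root): μ = [λ + √(λ² + 4×125.0000)]/2
Discriminant: 225.00 + 4×125.0000 = 725.0000, √725.0000 = 26.9258
μ ≥ (15.0 + 26.9258)/2 = 20.9629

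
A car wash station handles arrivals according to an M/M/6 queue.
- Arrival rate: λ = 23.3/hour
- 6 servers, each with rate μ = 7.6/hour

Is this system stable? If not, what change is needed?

Stability requires ρ = λ/(cμ) < 1
ρ = 23.3/(6 × 7.6) = 23.3/45.60 = 0.5110
Since 0.5110 < 1, the system is STABLE.
The servers are busy 51.10% of the time.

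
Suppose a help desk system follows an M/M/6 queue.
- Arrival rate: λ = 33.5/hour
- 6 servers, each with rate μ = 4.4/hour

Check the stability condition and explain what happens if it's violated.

Stability requires ρ = λ/(cμ) < 1
ρ = 33.5/(6 × 4.4) = 33.5/26.40 = 1.2689
Since 1.2689 ≥ 1, the system is UNSTABLE.
Need c > λ/μ = 33.5/4.4 = 7.61.
Minimum servers needed: c = 8.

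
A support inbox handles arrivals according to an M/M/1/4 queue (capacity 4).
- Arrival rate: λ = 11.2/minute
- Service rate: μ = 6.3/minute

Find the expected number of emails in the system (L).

ρ = λ/μ = 11.2/6.3 = 1.7778
P₀ = (1-ρ)/(1-ρ^(K+1)) = (1-1.7778)/(1-1.7778^5) = -0.7778/-16.7588 = 0.04641
P_K = P₀×ρ^K = 0.04641 × 1.7778^4 = 0.04641 × 9.9892 = 0.4636
L = ρ[1 - (K+1)ρ^K + Kρ^(K+1)] / [(1-ρ)(1-ρ^(K+1))]
L = 1.7778 × (1 - 5×9.9892 + 4×17.7588) / ((1 - 1.7778) × (1 - 17.7588)) = 3.0127 emails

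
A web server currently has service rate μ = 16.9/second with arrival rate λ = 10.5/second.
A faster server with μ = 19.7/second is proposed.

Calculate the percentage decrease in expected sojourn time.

System 1: ρ₁ = 10.5/16.9 = 0.6213, W₁ = 1/(16.9-10.5) = 0.15625
System 2: ρ₂ = 10.5/19.7 = 0.5330, W₂ = 1/(19.7-10.5) = 0.10870
Improvement: (W₁-W₂)/W₁ = (0.15625-0.10870)/0.15625 = 30.43%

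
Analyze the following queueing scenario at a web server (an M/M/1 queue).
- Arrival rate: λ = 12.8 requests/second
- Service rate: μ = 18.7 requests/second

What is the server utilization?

Server utilization: ρ = λ/μ
ρ = 12.8/18.7 = 0.6845
The server is busy 68.45% of the time.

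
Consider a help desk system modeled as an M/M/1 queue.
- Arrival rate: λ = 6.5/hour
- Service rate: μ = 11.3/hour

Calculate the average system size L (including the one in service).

ρ = λ/μ = 6.5/11.3 = 0.5752
For M/M/1: L = λ/(μ-λ)
L = 6.5/(11.3-6.5) = 6.5/4.80
L = 1.3542 tickets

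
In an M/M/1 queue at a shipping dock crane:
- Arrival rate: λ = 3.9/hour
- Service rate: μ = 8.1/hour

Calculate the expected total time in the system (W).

First, compute utilization: ρ = λ/μ = 3.9/8.1 = 0.4815
For M/M/1: W = 1/(μ-λ)
W = 1/(8.1-3.9) = 1/4.20
W = 0.2381 hours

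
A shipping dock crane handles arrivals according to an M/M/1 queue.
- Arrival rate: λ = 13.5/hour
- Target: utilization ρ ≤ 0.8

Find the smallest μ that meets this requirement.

ρ = λ/μ, so μ = λ/ρ
μ ≥ 13.5/0.8 = 16.8750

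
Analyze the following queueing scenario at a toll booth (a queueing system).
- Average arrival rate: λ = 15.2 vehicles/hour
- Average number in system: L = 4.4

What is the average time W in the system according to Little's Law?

Little's Law: L = λW, so W = L/λ
W = 4.4/15.2 = 0.2895 hours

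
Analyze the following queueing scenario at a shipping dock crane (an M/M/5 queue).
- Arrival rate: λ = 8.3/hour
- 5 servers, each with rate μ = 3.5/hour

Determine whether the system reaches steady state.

Stability requires ρ = λ/(cμ) < 1
ρ = 8.3/(5 × 3.5) = 8.3/17.50 = 0.4743
Since 0.4743 < 1, the system is STABLE.
The servers are busy 47.43% of the time.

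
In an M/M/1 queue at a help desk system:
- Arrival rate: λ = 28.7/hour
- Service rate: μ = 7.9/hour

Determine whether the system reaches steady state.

Stability requires ρ = λ/(cμ) < 1
ρ = 28.7/(1 × 7.9) = 28.7/7.90 = 3.6329
Since 3.6329 ≥ 1, the system is UNSTABLE.
Queue grows without bound. Need μ > λ = 28.7.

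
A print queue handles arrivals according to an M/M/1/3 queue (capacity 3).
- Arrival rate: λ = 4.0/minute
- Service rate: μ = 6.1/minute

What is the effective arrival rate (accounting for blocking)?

ρ = λ/μ = 4.0/6.1 = 0.6557
P₀ = (1-ρ)/(1-ρ^(K+1)) = (1-0.6557)/(1-0.6557^4) = 0.3443/0.8151 = 0.4224
P_K = P₀×ρ^K = 0.4224 × 0.6557^3 = 0.4224 × 0.2819 = 0.1191
λ_eff = λ(1-P_K) = 4.0 × (1 - 0.119087) = 4.0 × 0.880913 = 3.5237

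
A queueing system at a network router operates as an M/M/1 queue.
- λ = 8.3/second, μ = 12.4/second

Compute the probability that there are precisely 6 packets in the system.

ρ = λ/μ = 8.3/12.4 = 0.66935
P(n) = (1-ρ)ρⁿ
P(6) = (1-0.66935) × 0.66935^6
P(6) = 0.33065 × 0.089933
P(6) = 0.02974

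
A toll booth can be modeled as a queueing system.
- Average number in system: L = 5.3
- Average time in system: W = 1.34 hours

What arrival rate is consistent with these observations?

Little's Law: L = λW, so λ = L/W
λ = 5.3/1.34 = 3.9552 vehicles/hour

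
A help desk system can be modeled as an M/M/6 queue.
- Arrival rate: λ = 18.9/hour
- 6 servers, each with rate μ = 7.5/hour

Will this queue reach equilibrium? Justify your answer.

Stability requires ρ = λ/(cμ) < 1
ρ = 18.9/(6 × 7.5) = 18.9/45.00 = 0.4200
Since 0.4200 < 1, the system is STABLE.
The servers are busy 42.00% of the time.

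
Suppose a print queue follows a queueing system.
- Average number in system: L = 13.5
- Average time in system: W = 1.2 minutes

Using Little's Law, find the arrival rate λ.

Little's Law: L = λW, so λ = L/W
λ = 13.5/1.2 = 11.2500 jobs/minute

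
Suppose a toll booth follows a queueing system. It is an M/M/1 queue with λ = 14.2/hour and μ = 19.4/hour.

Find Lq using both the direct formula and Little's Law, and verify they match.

Method 1 (direct): Lq = λ²/(μ(μ-λ)) = 201.64/(19.4 × 5.20) = 1.9988

Method 2 (Little's Law):
W = 1/(μ-λ) = 1/5.20 = 0.19231
Wq = W - 1/μ = 0.19231 - 0.051546 = 0.14076
Lq = λWq = 14.2 × 0.14076 = 1.9988 ✔ (matches Method 1)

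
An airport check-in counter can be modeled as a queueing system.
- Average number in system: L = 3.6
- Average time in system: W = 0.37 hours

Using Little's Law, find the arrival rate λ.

Little's Law: L = λW, so λ = L/W
λ = 3.6/0.37 = 9.7297 passengers/hour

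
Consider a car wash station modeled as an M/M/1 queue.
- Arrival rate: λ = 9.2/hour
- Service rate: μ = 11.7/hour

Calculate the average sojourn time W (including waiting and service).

First, compute utilization: ρ = λ/μ = 9.2/11.7 = 0.7863
For M/M/1: W = 1/(μ-λ)
W = 1/(11.7-9.2) = 1/2.50
W = 0.4000 hours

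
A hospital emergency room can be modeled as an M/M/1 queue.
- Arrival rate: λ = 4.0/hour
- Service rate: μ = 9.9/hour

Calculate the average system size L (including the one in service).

ρ = λ/μ = 4.0/9.9 = 0.4040
For M/M/1: L = λ/(μ-λ)
L = 4.0/(9.9-4.0) = 4.0/5.90
L = 0.6780 patients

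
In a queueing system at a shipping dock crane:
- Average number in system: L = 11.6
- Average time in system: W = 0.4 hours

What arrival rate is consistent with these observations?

Little's Law: L = λW, so λ = L/W
λ = 11.6/0.4 = 29.0000 containers/hour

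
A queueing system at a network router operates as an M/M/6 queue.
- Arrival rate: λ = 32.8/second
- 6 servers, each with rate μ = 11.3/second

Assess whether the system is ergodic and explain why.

Stability requires ρ = λ/(cμ) < 1
ρ = 32.8/(6 × 11.3) = 32.8/67.80 = 0.4838
Since 0.4838 < 1, the system is STABLE.
The servers are busy 48.38% of the time.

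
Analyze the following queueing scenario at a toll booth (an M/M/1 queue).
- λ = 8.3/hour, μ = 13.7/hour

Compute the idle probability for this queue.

ρ = λ/μ = 8.3/13.7 = 0.6058
P(0) = 1 - ρ = 1 - 0.6058 = 0.3942
The server is idle 39.42% of the time.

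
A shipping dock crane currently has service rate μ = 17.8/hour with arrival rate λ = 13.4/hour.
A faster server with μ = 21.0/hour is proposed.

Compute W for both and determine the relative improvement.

System 1: ρ₁ = 13.4/17.8 = 0.7528, W₁ = 1/(17.8-13.4) = 0.227273
System 2: ρ₂ = 13.4/21.0 = 0.6381, W₂ = 1/(21.0-13.4) = 0.131579
Improvement: (W₁-W₂)/W₁ = (0.227273-0.131579)/0.227273 = 42.11%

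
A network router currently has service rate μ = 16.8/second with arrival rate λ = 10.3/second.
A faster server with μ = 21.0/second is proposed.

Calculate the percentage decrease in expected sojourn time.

System 1: ρ₁ = 10.3/16.8 = 0.6131, W₁ = 1/(16.8-10.3) = 0.15385
System 2: ρ₂ = 10.3/21.0 = 0.4905, W₂ = 1/(21.0-10.3) = 0.093458
Improvement: (W₁-W₂)/W₁ = (0.15385-0.093458)/0.15385 = 39.25%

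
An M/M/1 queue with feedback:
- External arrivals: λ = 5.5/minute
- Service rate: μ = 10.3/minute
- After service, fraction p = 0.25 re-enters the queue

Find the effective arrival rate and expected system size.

Effective arrival rate: λ_eff = λ/(1-p) = 5.5/(1-0.25) = 5.5/0.75 = 7.3333
ρ = λ_eff/μ = 7.3333/10.3 = 0.71197
L = ρ/(1-ρ) = 0.71197/(1-0.71197) = 2.4719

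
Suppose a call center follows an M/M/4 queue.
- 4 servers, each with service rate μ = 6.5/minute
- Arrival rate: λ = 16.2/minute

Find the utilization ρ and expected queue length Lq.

Traffic intensity: ρ = λ/(cμ) = 16.2/(4×6.5) = 0.6231
Since ρ = 0.6231 < 1, system is stable.
Offered load a = λ/μ = cρ = 16.2/6.5 = 2.4923
P₀ = [ Σₙ₌₀^3 aⁿ/n! + a^4/(4!(1-ρ)) ]⁻¹
Σ = a^0/0! + a^1/1! + a^2/2! + a^3/3! = 1.0000 + 2.4923 + 3.1058 + 2.5802 = 9.1783
a^4/(4!(1-ρ)) = 38.5839/(24 × 0.376923) = 4.2652
P₀ = 1/(9.1783 + 4.2652) = 0.07439
Lq = P₀·a^4·ρ / (4!(1-ρ)²) = 0.074385 × 38.5839 × 0.62308 / (24 × 0.14207) = 0.5245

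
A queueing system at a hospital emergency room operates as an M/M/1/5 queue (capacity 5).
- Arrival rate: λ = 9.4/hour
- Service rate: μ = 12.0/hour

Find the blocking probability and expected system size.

ρ = λ/μ = 9.4/12.0 = 0.78333
P₀ = (1-ρ)/(1-ρ^(K+1)) = (1-0.78333)/(1-0.78333^6) = 0.2167/0.7690 = 0.2818
P_K = P₀×ρ^K = 0.2818 × 0.78333^5 = 0.2818 × 0.2949 = 0.08310
Blocking probability P_5 = 0.08310 (8.31%)
L = ρ[1 - (K+1)ρ^K + Kρ^(K+1)] / [(1-ρ)(1-ρ^(K+1))]
L = 0.78333 × (1 - 6×0.294933 + 5×0.231030) / ((1 - 0.78333) × (1 - 0.231030)) = 1.8127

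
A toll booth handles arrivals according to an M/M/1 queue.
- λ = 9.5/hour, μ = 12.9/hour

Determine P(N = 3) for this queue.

ρ = λ/μ = 9.5/12.9 = 0.7364
P(n) = (1-ρ)ρⁿ
P(3) = (1-0.7364) × 0.7364^3
P(3) = 0.2636 × 0.3993
P(3) = 0.1053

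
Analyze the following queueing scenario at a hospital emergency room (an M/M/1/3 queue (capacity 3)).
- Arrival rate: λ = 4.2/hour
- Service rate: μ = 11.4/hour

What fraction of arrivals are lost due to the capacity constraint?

ρ = λ/μ = 4.2/11.4 = 0.36842
P₀ = (1-ρ)/(1-ρ^(K+1)) = (1-0.36842)/(1-0.36842^4) = 0.6316/0.9816 = 0.6434
P_K = P₀×ρ^K = 0.6434 × 0.36842^3 = 0.6434 × 0.05001 = 0.03218
Blocking probability = 3.22%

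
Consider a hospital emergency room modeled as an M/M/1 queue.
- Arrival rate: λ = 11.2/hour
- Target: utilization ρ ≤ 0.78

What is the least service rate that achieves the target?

ρ = λ/μ, so μ = λ/ρ
μ ≥ 11.2/0.78 = 14.3590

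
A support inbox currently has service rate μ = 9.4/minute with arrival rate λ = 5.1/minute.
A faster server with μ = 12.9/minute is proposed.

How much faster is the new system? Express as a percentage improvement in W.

System 1: ρ₁ = 5.1/9.4 = 0.5426, W₁ = 1/(9.4-5.1) = 0.23256
System 2: ρ₂ = 5.1/12.9 = 0.3953, W₂ = 1/(12.9-5.1) = 0.12821
Improvement: (W₁-W₂)/W₁ = (0.23256-0.12821)/0.23256 = 44.87%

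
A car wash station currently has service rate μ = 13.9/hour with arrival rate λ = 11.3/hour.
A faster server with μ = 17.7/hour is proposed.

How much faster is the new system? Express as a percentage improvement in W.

System 1: ρ₁ = 11.3/13.9 = 0.8129, W₁ = 1/(13.9-11.3) = 0.38462
System 2: ρ₂ = 11.3/17.7 = 0.6384, W₂ = 1/(17.7-11.3) = 0.15625
Improvement: (W₁-W₂)/W₁ = (0.38462-0.15625)/0.38462 = 59.38%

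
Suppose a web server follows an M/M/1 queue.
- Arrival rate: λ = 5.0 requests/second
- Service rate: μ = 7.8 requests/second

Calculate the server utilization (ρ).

Server utilization: ρ = λ/μ
ρ = 5.0/7.8 = 0.6410
The server is busy 64.10% of the time.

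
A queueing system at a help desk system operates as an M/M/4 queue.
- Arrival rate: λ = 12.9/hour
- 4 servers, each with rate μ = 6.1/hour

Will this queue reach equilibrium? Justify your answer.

Stability requires ρ = λ/(cμ) < 1
ρ = 12.9/(4 × 6.1) = 12.9/24.40 = 0.5287
Since 0.5287 < 1, the system is STABLE.
The servers are busy 52.87% of the time.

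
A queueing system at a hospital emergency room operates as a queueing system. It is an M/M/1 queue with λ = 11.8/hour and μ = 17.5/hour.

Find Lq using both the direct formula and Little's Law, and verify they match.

Method 1 (direct): Lq = λ²/(μ(μ-λ)) = 139.24/(17.5 × 5.70) = 1.3959

Method 2 (Little's Law):
W = 1/(μ-λ) = 1/5.70 = 0.1754
Wq = W - 1/μ = 0.1754 - 0.05714 = 0.1183
Lq = λWq = 11.8 × 0.1183 = 1.3959 ✔ (matches Method 1)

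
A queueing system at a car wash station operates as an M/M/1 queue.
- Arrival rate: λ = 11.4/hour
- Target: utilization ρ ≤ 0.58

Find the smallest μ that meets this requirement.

ρ = λ/μ, so μ = λ/ρ
μ ≥ 11.4/0.58 = 19.6552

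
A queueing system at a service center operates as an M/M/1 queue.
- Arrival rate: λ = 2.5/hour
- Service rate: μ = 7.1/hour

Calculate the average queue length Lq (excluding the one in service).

ρ = λ/μ = 2.5/7.1 = 0.3521
For M/M/1: Lq = λ²/(μ(μ-λ))
Lq = 6.25/(7.1 × 4.60)
Lq = 0.1914 customers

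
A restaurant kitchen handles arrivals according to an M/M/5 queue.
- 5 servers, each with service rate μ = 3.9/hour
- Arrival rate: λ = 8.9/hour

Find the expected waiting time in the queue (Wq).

Traffic intensity: ρ = λ/(cμ) = 8.9/(5×3.9) = 0.4564
Since ρ = 0.4564 < 1, system is stable.
Offered load a = λ/μ = cρ = 8.9/3.9 = 2.2821
P₀ = [ Σₙ₌₀^4 aⁿ/n! + a^5/(5!(1-ρ)) ]⁻¹
Σ = a^0/0! + a^1/1! + a^2/2! + a^3/3! + a^4/4! = 1.0000 + 2.2821 + 2.6039 + 1.9807 + 1.1300 = 8.9967
a^5/(5!(1-ρ)) = 61.8909/(120 × 0.5436) = 0.9488
P₀ = 1/(8.9967 + 0.9488) = 0.1005
Lq = P₀·a^5·ρ / (5!(1-ρ)²) = 0.10055 × 61.8909 × 0.45641 / (120 × 0.29549) = 0.08010
Wq = Lq/λ = 0.08010/8.9 = 0.009000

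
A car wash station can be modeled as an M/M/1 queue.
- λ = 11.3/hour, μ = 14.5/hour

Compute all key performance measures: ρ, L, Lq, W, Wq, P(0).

Step 1: ρ = λ/μ = 11.3/14.5 = 0.7793
Step 2: L = λ/(μ-λ) = 11.3/3.20 = 3.5313
Step 3: Lq = λ²/(μ(μ-λ)) = 127.69/(14.5×3.20) = 2.7519
Step 4: W = 1/(μ-λ) = 1/3.20 = 0.3125
Step 5: Wq = λ/(μ(μ-λ)) = 11.3/(14.5×3.20) = 0.2435
Step 6: P(0) = 1-ρ = 0.2207
Verify: L = λW = 11.3×0.3125 = 3.5313 ✔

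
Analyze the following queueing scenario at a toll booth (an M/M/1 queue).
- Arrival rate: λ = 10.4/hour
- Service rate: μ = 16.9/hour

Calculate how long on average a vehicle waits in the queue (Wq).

First, compute utilization: ρ = λ/μ = 10.4/16.9 = 0.6154
For M/M/1: Wq = λ/(μ(μ-λ))
Wq = 10.4/(16.9 × (16.9-10.4))
Wq = 10.4/(16.9 × 6.50)
Wq = 0.09467 hours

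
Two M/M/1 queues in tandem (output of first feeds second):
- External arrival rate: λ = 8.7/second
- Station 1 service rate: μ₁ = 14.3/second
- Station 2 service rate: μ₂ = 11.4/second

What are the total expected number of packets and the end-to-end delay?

By Jackson's theorem, each station behaves as independent M/M/1.
Station 1: ρ₁ = 8.7/14.3 = 0.6084, L₁ = ρ₁/(1-ρ₁) = λ/(μ₁-λ) = 8.7/5.60 = 1.5536
Station 2: ρ₂ = 8.7/11.4 = 0.7632, L₂ = ρ₂/(1-ρ₂) = λ/(μ₂-λ) = 8.7/2.70 = 3.2222
Total: L = L₁ + L₂ = 1.5536 + 3.2222 = 4.7758
W = L/λ = 4.7758/8.7 = 0.5489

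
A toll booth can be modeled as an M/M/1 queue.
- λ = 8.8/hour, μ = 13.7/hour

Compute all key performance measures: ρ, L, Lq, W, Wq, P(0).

Step 1: ρ = λ/μ = 8.8/13.7 = 0.6423
Step 2: L = λ/(μ-λ) = 8.8/4.90 = 1.7959
Step 3: Lq = λ²/(μ(μ-λ)) = 77.44/(13.7×4.90) = 1.1536
Step 4: W = 1/(μ-λ) = 1/4.90 = 0.20408
Step 5: Wq = λ/(μ(μ-λ)) = 8.8/(13.7×4.90) = 0.1311
Step 6: P(0) = 1-ρ = 0.3577
Verify: L = λW = 8.8×0.20408 = 1.7959 ✔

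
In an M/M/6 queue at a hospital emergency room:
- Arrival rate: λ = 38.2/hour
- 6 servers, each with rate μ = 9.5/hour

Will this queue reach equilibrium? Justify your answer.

Stability requires ρ = λ/(cμ) < 1
ρ = 38.2/(6 × 9.5) = 38.2/57.00 = 0.6702
Since 0.6702 < 1, the system is STABLE.
The servers are busy 67.02% of the time.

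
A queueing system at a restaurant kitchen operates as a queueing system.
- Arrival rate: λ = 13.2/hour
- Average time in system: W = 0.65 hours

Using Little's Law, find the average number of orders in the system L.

Little's Law: L = λW
L = 13.2 × 0.65 = 8.5800 orders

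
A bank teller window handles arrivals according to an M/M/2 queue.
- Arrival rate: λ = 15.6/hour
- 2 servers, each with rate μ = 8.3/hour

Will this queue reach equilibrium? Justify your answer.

Stability requires ρ = λ/(cμ) < 1
ρ = 15.6/(2 × 8.3) = 15.6/16.60 = 0.9398
Since 0.9398 < 1, the system is STABLE.
The servers are busy 93.98% of the time.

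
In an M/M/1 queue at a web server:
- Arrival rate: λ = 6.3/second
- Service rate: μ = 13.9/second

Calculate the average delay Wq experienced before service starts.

First, compute utilization: ρ = λ/μ = 6.3/13.9 = 0.4532
For M/M/1: Wq = λ/(μ(μ-λ))
Wq = 6.3/(13.9 × (13.9-6.3))
Wq = 6.3/(13.9 × 7.60)
Wq = 0.05964 seconds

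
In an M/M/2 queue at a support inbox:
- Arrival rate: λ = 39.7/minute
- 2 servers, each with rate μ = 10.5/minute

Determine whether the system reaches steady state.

Stability requires ρ = λ/(cμ) < 1
ρ = 39.7/(2 × 10.5) = 39.7/21.00 = 1.8905
Since 1.8905 ≥ 1, the system is UNSTABLE.
Need c > λ/μ = 39.7/10.5 = 3.78.
Minimum servers needed: c = 4.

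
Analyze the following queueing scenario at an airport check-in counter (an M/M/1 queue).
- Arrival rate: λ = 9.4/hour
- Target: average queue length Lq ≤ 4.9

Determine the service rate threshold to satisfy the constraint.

For M/M/1: Lq = λ²/(μ(μ-λ))
Need Lq ≤ 4.9, i.e. μ(μ-λ) ≥ λ²/4.9
μ² - 9.4μ - 88.36/4.9 ≥ 0  →  μ² - 9.4μ - 18.03265 ≥ 0
Quadratic formula (positive root): μ = [λ + √(λ² + 4×18.03265)]/2
Discriminant: 88.36 + 4×18.03265 = 160.4906, √160.4906 = 12.66849
μ ≥ (9.4 + 12.66849)/2 = 11.0342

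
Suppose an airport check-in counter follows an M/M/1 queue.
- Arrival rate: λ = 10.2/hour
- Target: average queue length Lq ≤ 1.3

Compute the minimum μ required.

For M/M/1: Lq = λ²/(μ(μ-λ))
Need Lq ≤ 1.3, i.e. μ(μ-λ) ≥ λ²/1.3
μ² - 10.2μ - 104.04/1.3 ≥ 0  →  μ² - 10.2μ - 80.03077 ≥ 0
Quadratic formula (positive root): μ = [λ + √(λ² + 4×80.03077)]/2
Discriminant: 104.04 + 4×80.03077 = 424.1631, √424.1631 = 20.5952
μ ≥ (10.2 + 20.5952)/2 = 15.3976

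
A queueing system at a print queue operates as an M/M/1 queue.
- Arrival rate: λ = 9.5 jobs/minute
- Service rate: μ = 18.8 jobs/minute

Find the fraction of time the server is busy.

Server utilization: ρ = λ/μ
ρ = 9.5/18.8 = 0.5053
The server is busy 50.53% of the time.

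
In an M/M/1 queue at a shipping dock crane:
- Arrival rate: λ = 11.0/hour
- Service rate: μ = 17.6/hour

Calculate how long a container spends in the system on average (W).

First, compute utilization: ρ = λ/μ = 11.0/17.6 = 0.6250
For M/M/1: W = 1/(μ-λ)
W = 1/(17.6-11.0) = 1/6.60
W = 0.1515 hours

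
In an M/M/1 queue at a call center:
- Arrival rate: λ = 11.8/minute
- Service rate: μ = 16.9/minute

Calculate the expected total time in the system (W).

First, compute utilization: ρ = λ/μ = 11.8/16.9 = 0.6982
For M/M/1: W = 1/(μ-λ)
W = 1/(16.9-11.8) = 1/5.10
W = 0.1961 minutes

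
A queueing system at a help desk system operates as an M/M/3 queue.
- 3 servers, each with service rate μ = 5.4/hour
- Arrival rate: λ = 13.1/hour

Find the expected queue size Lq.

Traffic intensity: ρ = λ/(cμ) = 13.1/(3×5.4) = 0.8086
Since ρ = 0.8086 < 1, system is stable.
Offered load a = λ/μ = cρ = 13.1/5.4 = 2.4259
P₀ = [ Σₙ₌₀^2 aⁿ/n! + a^3/(3!(1-ρ)) ]⁻¹
Σ = a^0/0! + a^1/1! + a^2/2! = 1.0000 + 2.4259 + 2.9426 = 6.3685
a^3/(3!(1-ρ)) = 14.2769/(6 × 0.191358) = 12.4347
P₀ = 1/(6.3685 + 12.4347) = 0.05318
Lq = P₀·a^3·ρ / (3!(1-ρ)²) = 0.053183 × 14.2769 × 0.80864 / (6 × 0.036618) = 2.7946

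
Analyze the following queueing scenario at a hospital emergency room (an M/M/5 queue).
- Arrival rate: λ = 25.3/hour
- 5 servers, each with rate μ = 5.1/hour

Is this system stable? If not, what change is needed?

Stability requires ρ = λ/(cμ) < 1
ρ = 25.3/(5 × 5.1) = 25.3/25.50 = 0.9922
Since 0.9922 < 1, the system is STABLE.
The servers are busy 99.22% of the time.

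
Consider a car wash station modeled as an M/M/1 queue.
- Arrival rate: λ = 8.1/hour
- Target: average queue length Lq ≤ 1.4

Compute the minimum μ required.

For M/M/1: Lq = λ²/(μ(μ-λ))
Need Lq ≤ 1.4, i.e. μ(μ-λ) ≥ λ²/1.4
μ² - 8.1μ - 65.61/1.4 ≥ 0  →  μ² - 8.1μ - 46.864286 ≥ 0
Quadratic formula (positive root): μ = [λ + √(λ² + 4×46.864286)]/2
Discriminant: 65.61 + 4×46.864286 = 253.0671, √253.0671 = 15.9081
μ ≥ (8.1 + 15.9081)/2 = 12.0040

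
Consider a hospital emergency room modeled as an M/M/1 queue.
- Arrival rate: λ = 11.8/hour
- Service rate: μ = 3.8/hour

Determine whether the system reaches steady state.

Stability requires ρ = λ/(cμ) < 1
ρ = 11.8/(1 × 3.8) = 11.8/3.80 = 3.1053
Since 3.1053 ≥ 1, the system is UNSTABLE.
Queue grows without bound. Need μ > λ = 11.8.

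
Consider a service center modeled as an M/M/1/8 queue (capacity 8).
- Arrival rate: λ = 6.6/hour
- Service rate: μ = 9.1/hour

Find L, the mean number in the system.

ρ = λ/μ = 6.6/9.1 = 0.725275
P₀ = (1-ρ)/(1-ρ^(K+1)) = (1-0.725275)/(1-0.725275^9) = 0.27472/0.94447 = 0.2909
P_K = P₀×ρ^K = 0.2909 × 0.725275^8 = 0.2909 × 0.07656 = 0.02227
L = ρ[1 - (K+1)ρ^K + Kρ^(K+1)] / [(1-ρ)(1-ρ^(K+1))]
L = 0.725275 × (1 - 9×0.076563 + 8×0.055530) / ((1 - 0.725275) × (1 - 0.055530)) = 2.1109 customers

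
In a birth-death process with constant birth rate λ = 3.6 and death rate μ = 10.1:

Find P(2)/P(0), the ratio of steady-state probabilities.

For constant rates: P(n)/P(0) = (λ/μ)^n
P(2)/P(0) = (3.6/10.1)^2 = 0.3564^2 = 0.1270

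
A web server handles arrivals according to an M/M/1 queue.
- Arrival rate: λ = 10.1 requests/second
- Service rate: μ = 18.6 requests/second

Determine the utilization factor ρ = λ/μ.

Server utilization: ρ = λ/μ
ρ = 10.1/18.6 = 0.5430
The server is busy 54.30% of the time.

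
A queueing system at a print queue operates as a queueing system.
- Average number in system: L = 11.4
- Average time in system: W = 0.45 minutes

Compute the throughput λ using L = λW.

Little's Law: L = λW, so λ = L/W
λ = 11.4/0.45 = 25.3333 jobs/minute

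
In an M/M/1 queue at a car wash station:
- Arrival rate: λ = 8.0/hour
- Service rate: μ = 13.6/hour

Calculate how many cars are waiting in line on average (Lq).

ρ = λ/μ = 8.0/13.6 = 0.5882
For M/M/1: Lq = λ²/(μ(μ-λ))
Lq = 64.00/(13.6 × 5.60)
Lq = 0.8403 cars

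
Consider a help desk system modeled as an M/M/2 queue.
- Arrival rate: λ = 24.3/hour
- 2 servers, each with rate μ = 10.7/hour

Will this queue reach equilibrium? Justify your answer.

Stability requires ρ = λ/(cμ) < 1
ρ = 24.3/(2 × 10.7) = 24.3/21.40 = 1.1355
Since 1.1355 ≥ 1, the system is UNSTABLE.
Need c > λ/μ = 24.3/10.7 = 2.27.
Minimum servers needed: c = 3.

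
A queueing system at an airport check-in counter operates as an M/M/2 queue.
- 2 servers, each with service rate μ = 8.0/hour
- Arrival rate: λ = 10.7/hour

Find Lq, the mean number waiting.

Traffic intensity: ρ = λ/(cμ) = 10.7/(2×8.0) = 0.6687
Since ρ = 0.6687 < 1, system is stable.
Offered load a = λ/μ = cρ = 10.7/8.0 = 1.3375
P₀ = [ Σₙ₌₀^1 aⁿ/n! + a^2/(2!(1-ρ)) ]⁻¹
Σ = a^0/0! + a^1/1! = 1.0000 + 1.3375 = 2.3375
a^2/(2!(1-ρ)) = 1.7889/(2 × 0.33125) = 2.7002
P₀ = 1/(2.3375 + 2.7002) = 0.1985
Lq = P₀·a^2·ρ / (2!(1-ρ)²) = 0.19850 × 1.7889 × 0.66875 / (2 × 0.10973) = 1.0821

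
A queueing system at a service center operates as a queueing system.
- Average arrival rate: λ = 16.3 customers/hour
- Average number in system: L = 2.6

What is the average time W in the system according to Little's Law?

Little's Law: L = λW, so W = L/λ
W = 2.6/16.3 = 0.1595 hours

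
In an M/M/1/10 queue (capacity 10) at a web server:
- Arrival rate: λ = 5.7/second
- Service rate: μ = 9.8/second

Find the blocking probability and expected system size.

ρ = λ/μ = 5.7/9.8 = 0.581633
P₀ = (1-ρ)/(1-ρ^(K+1)) = (1-0.581633)/(1-0.581633^11) = 0.418367/0.997423 = 0.4194
P_K = P₀×ρ^K = 0.41945 × 0.581633^10 = 0.41945 × 0.0044309 = 0.001859
Blocking probability P_10 = 0.001859 (0.19%)
L = ρ[1 - (K+1)ρ^K + Kρ^(K+1)] / [(1-ρ)(1-ρ^(K+1))]
L = 0.581633 × (1 - 11×0.004431 + 10×0.002577) / ((1 - 0.581633) × (1 - 0.002577)) = 1.3618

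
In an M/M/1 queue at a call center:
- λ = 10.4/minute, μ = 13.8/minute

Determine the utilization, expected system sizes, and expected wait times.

Step 1: ρ = λ/μ = 10.4/13.8 = 0.7536
Step 2: L = λ/(μ-λ) = 10.4/3.40 = 3.0588
Step 3: Lq = λ²/(μ(μ-λ)) = 108.16/(13.8×3.40) = 2.3052
Step 4: W = 1/(μ-λ) = 1/3.40 = 0.29412
Step 5: Wq = λ/(μ(μ-λ)) = 10.4/(13.8×3.40) = 0.2217
Step 6: P(0) = 1-ρ = 0.2464
Verify: L = λW = 10.4×0.29412 = 3.0588 ✔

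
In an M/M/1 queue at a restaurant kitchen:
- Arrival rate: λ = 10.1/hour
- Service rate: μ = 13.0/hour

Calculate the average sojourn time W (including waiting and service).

First, compute utilization: ρ = λ/μ = 10.1/13.0 = 0.7769
For M/M/1: W = 1/(μ-λ)
W = 1/(13.0-10.1) = 1/2.90
W = 0.3448 hours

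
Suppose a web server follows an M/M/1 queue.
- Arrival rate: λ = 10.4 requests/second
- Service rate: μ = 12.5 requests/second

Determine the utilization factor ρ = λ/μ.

Server utilization: ρ = λ/μ
ρ = 10.4/12.5 = 0.8320
The server is busy 83.20% of the time.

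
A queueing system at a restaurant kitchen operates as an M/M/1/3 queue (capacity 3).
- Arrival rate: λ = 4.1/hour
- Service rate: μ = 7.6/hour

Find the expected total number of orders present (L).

ρ = λ/μ = 4.1/7.6 = 0.5395
P₀ = (1-ρ)/(1-ρ^(K+1)) = (1-0.5395)/(1-0.5395^4) = 0.4605/0.9153 = 0.5031
P_K = P₀×ρ^K = 0.50312 × 0.5395^3 = 0.50312 × 0.15703 = 0.07900
L = ρ[1 - (K+1)ρ^K + Kρ^(K+1)] / [(1-ρ)(1-ρ^(K+1))]
L = 0.5395 × (1 - 4×0.15703 + 3×0.084716) / ((1 - 0.5395) × (1 - 0.084716)) = 0.8013 orders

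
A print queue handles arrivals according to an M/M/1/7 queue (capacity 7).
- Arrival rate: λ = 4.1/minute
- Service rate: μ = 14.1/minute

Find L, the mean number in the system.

ρ = λ/μ = 4.1/14.1 = 0.29078
P₀ = (1-ρ)/(1-ρ^(K+1)) = (1-0.29078)/(1-0.29078^8) = 0.7092/0.9999 = 0.7093
P_K = P₀×ρ^K = 0.7093 × 0.29078^7 = 0.7093 × 0.0001758 = 0.0001247
L = ρ[1 - (K+1)ρ^K + Kρ^(K+1)] / [(1-ρ)(1-ρ^(K+1))]
L = 0.29078 × (1 - 8×0.0001758 + 7×0.00005111) / ((1 - 0.29078) × (1 - 0.00005111)) = 0.4096 jobs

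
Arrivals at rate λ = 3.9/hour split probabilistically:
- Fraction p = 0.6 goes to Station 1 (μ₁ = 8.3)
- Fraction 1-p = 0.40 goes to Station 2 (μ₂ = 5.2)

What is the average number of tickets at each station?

Effective rates: λ₁ = 3.9×0.6 = 2.34, λ₂ = 3.9×0.40 = 1.56
Station 1: ρ₁ = 2.34/8.3 = 0.2819, L₁ = ρ₁/(1-ρ₁) = 0.2819/(1-0.2819) = 0.3926
Station 2: ρ₂ = 1.56/5.2 = 0.3000, L₂ = ρ₂/(1-ρ₂) = 0.3000/(1-0.3000) = 0.4286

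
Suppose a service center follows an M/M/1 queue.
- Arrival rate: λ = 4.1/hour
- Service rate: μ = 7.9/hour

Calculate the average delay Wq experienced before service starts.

First, compute utilization: ρ = λ/μ = 4.1/7.9 = 0.5190
For M/M/1: Wq = λ/(μ(μ-λ))
Wq = 4.1/(7.9 × (7.9-4.1))
Wq = 4.1/(7.9 × 3.80)
Wq = 0.1366 hours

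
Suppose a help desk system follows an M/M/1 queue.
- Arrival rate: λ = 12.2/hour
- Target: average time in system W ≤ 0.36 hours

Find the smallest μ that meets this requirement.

For M/M/1: W = 1/(μ-λ)
Need W ≤ 0.36, so 1/(μ-λ) ≤ 0.36
μ - λ ≥ 1/0.36 = 2.7778
μ ≥ 12.2 + 2.7778 = 14.9778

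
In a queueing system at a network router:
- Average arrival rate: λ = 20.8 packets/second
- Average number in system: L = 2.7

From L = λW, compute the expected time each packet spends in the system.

Little's Law: L = λW, so W = L/λ
W = 2.7/20.8 = 0.1298 seconds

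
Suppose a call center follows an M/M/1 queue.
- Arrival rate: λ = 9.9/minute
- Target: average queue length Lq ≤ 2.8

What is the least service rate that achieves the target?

For M/M/1: Lq = λ²/(μ(μ-λ))
Need Lq ≤ 2.8, i.e. μ(μ-λ) ≥ λ²/2.8
μ² - 9.9μ - 98.01/2.8 ≥ 0  →  μ² - 9.9μ - 35.00357 ≥ 0
Quadratic formula (positive root): μ = [λ + √(λ² + 4×35.00357)]/2
Discriminant: 98.01 + 4×35.00357 = 238.0243, √238.0243 = 15.4280
μ ≥ (9.9 + 15.4280)/2 = 12.6640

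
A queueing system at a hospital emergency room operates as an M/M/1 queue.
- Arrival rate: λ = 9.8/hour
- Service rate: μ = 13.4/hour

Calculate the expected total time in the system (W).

First, compute utilization: ρ = λ/μ = 9.8/13.4 = 0.7313
For M/M/1: W = 1/(μ-λ)
W = 1/(13.4-9.8) = 1/3.60
W = 0.2778 hours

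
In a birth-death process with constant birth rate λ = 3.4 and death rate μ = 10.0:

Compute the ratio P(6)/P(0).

For constant rates: P(n)/P(0) = (λ/μ)^n
P(6)/P(0) = (3.4/10.0)^6 = 0.3400^6 = 0.001545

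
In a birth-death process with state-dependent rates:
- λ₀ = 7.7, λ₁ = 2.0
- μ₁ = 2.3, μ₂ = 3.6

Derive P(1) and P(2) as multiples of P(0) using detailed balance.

Balance equations:
State 0: λ₀P₀ = μ₁P₁ → P₁ = (λ₀/μ₁)P₀ = (7.7/2.3)P₀ = 3.3478P₀
State 1: P₂ = (λ₀λ₁)/(μ₁μ₂)P₀ = (7.7×2.0)/(2.3×3.6)P₀ = 1.8599P₀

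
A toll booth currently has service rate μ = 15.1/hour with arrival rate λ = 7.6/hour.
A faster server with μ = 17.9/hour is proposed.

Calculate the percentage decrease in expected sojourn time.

System 1: ρ₁ = 7.6/15.1 = 0.5033, W₁ = 1/(15.1-7.6) = 0.13333
System 2: ρ₂ = 7.6/17.9 = 0.4246, W₂ = 1/(17.9-7.6) = 0.097087
Improvement: (W₁-W₂)/W₁ = (0.13333-0.097087)/0.13333 = 27.18%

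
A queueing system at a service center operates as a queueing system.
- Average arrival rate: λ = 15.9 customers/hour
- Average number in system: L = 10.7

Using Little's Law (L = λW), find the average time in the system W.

Little's Law: L = λW, so W = L/λ
W = 10.7/15.9 = 0.6730 hours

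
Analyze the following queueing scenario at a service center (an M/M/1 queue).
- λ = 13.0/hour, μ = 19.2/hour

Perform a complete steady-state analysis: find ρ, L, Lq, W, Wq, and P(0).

Step 1: ρ = λ/μ = 13.0/19.2 = 0.6771
Step 2: L = λ/(μ-λ) = 13.0/6.20 = 2.0968
Step 3: Lq = λ²/(μ(μ-λ)) = 169.00/(19.2×6.20) = 1.4197
Step 4: W = 1/(μ-λ) = 1/6.20 = 0.16129
Step 5: Wq = λ/(μ(μ-λ)) = 13.0/(19.2×6.20) = 0.1092
Step 6: P(0) = 1-ρ = 0.3229
Verify: L = λW = 13.0×0.16129 = 2.0968 ✔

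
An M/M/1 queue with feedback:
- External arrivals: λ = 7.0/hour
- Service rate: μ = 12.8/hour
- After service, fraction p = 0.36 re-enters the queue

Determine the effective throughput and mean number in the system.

Effective arrival rate: λ_eff = λ/(1-p) = 7.0/(1-0.36) = 7.0/0.64 = 10.9375
ρ = λ_eff/μ = 10.9375/12.8 = 0.854492
L = ρ/(1-ρ) = 0.854492/(1-0.854492) = 5.8725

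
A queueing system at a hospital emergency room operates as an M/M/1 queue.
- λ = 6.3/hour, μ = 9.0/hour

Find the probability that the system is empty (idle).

ρ = λ/μ = 6.3/9.0 = 0.7000
P(0) = 1 - ρ = 1 - 0.7000 = 0.3000
The server is idle 30.00% of the time.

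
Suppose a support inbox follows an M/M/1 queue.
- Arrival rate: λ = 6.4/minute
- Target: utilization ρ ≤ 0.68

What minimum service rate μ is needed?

ρ = λ/μ, so μ = λ/ρ
μ ≥ 6.4/0.68 = 9.4118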